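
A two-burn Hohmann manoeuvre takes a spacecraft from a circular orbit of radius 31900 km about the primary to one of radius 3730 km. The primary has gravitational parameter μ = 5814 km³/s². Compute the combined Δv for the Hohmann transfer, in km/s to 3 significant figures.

Transfer-ellipse semi-major axis a_t = (r₁ + r₂)/2 = (31900 + 3730)/2 = 17815 km.
At r₁ the circular-orbit speed is v₁ = √(μ/r₁) = 0.42692 km/s.
On the transfer ellipse at r₁, vis-viva equation gives v_a = √[μ(2/r₁ − 1/a_t)] = 0.19535 km/s.
First burn Δv₁ = |v_a − v₁| = 0.23157 km/s.
At r₂, v₂ = √(μ/r₂) = 1.24848 km/s.
Transfer-orbit speed at r₂: v_p = √[μ(2/r₂ − 1/a_t)] = 1.67065 km/s.
Second burn Δv₂ = |v₂ − v_p| = 0.42217 km/s.
Δv = Δv₁ + Δv₂ = 0.23157 + 0.42217 = 0.6537 km/s.

Δv = 0.654 km/s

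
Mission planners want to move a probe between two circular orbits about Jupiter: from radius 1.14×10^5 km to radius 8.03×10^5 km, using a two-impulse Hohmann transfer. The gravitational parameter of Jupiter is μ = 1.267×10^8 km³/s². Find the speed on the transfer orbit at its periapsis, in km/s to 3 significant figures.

v = 44.1 km/s

Semi-major axis of the transfer orbit: a_t = (1.140×10^5 + 8.030×10^5)/2 = 4.585×10^5 km.
The periapsis of the transfer ellipse is at r = 1.140×10^5 km.
Vis-viva: v = √[μ(2/r − 1/a_t)] = √[1.267×10^8 × (2/1.140×10^5 − 1/4.585×10^5)] = 44.12 km/s.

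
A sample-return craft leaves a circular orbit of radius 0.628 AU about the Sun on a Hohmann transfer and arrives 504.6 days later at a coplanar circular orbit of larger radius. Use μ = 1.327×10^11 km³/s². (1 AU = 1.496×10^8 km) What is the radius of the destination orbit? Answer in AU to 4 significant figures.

r₂ = 3.310 AU

In km: r₁ = 0.628 × 1.496×10^8 = 9.39488×10^7 km.
Transfer time t = 504.6 days = 4.359744×10^7 s, and t = π√(a_t³/μ).
So a_t = (μ t²/π²)^(1/3) = (1.327×10^11 × (4.359744×10^7)² / π²)^(1/3) = 2.9455×10^8 km.
Since a_t = (r₁ + r₂)/2, r₂ = 2a_t − r₁ = 2×2.9455×10^8 − 9.39488×10^7 = 4.951512×10^8 km.
In AU: r₂ = 4.951512×10^8 / 1.496×10^8 = 3.310 AU.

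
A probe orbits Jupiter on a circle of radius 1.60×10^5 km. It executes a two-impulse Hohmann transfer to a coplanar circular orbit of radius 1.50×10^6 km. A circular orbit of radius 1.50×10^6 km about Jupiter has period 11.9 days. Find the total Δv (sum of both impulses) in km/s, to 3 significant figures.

From Kepler's third law T² = 4π²r³/μ at r = 1.50×10^6 km, T = 11.9 days = 11.9 × 86400 s = 1.02816×10^6 s: μ = 4π²r³/T² = 1.26041×10^8 km³/s².
Semi-major axis of the transfer orbit: a_t = (1.600×10^5 + 1.500×10^6)/2 = 8.300×10^5 km.
At r₁ the circular-orbit speed is v₁ = √(μ/r₁) = 28.067 km/s.
On the transfer ellipse at r₁, vis-viva gives v_p = √[μ(2/r₁ − 1/a_t)] = 37.731 km/s.
First burn Δv₁ = |v_p − v₁| = 9.664 km/s.
At r₂, v₂ = √(μ/r₂) = 9.167 km/s.
Transfer-orbit speed at r₂: v_a = √[μ(2/r₂ − 1/a_t)] = 4.025 km/s.
Second burn Δv₂ = |v₂ − v_a| = 5.142 km/s.
Δv = Δv₁ + Δv₂ = 9.664 + 5.142 = 14.81 km/s.

Δv = 14.8 km/s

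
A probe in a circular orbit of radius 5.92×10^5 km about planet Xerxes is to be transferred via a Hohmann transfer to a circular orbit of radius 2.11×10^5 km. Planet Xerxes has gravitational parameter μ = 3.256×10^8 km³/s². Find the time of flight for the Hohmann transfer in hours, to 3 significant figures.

t = 12.3 hours

Semi-major axis of the transfer orbit: a_t = (5.920×10^5 + 2.110×10^5)/2 = 4.015×10^5 km.
Half the transfer-orbit period gives t = π√(a_t³/μ) = 44290 s.
Converting: 44290 s ÷ 3600 s/hour = 12.3 hours.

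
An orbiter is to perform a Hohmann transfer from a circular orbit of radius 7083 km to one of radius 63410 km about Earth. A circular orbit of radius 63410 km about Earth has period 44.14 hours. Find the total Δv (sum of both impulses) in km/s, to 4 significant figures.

From Kepler's third law T² = 4π²r³/μ at r = 63410 km, T = 44.14 hours = 44.14 × 3600 s = 1.58904×10^5 s: μ = 4π²r³/T² = 3.98624×10^5 km³/s².
The Hohmann ellipse has a_t = (r₁ + r₂)/2 = 35246.5 km.
Circular speed at r₁: v₁ = √(μ/r₁) = √(3.98624×10^5/7083) = 7.50193 km/s.
On the transfer ellipse at r₁, vis-viva equation gives v_p = √[μ(2/r₁ − 1/a_t)] = 10.0622 km/s.
First burn Δv₁ = |v_p − v₁| = 2.5603 km/s.
Circular speed at r₂: v₂ = √(μ/r₂) = 2.5073 km/s.
Transfer-orbit speed at r₂: v_a = √[μ(2/r₂ − 1/a_t)] = 1.1240 km/s.
Second burn Δv₂ = |v₂ − v_a| = 1.3833 km/s.
Total Δv = Δv₁ + Δv₂ = 3.944 km/s.

Δv = 3.944 km/s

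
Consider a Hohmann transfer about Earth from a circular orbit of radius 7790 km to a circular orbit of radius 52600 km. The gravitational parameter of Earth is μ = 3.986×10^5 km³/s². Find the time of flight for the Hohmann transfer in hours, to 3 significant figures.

Transfer-ellipse semi-major axis a_t = (r₁ + r₂)/2 = (7790 + 52600)/2 = 30195 km.
Half the transfer-orbit period gives t = π√(a_t³/μ) = 26110 s.
Converting: 26110 s ÷ 3600 s/hour = 7.25 hours.

t = 7.25 hours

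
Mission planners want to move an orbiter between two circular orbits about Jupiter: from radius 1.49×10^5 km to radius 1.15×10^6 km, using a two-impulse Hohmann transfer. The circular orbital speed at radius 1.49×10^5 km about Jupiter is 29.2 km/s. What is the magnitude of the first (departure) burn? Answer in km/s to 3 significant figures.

Δv₁ = 9.65 km/s

From the circular-orbit relation v² = μ/r at r = 1.49×10^5 km: μ = v²r = (29.2)² × 1.49×10^5 = 1.27043×10^8 km³/s².
The Hohmann ellipse has a_t = (r₁ + r₂)/2 = 6.495×10^5 km.
Circular speed at r = 1.490×10^5 km: v_c = √(μ/r) = 29.200 km/s.
Vis-viva on the transfer ellipse at r = 1.490×10^5 km gives v_t = √[μ(2/r − 1/a_t)] = 38.855 km/s.
Δv₁ = |v_t − v_c| = |38.855 − 29.200| = 9.655 km/s.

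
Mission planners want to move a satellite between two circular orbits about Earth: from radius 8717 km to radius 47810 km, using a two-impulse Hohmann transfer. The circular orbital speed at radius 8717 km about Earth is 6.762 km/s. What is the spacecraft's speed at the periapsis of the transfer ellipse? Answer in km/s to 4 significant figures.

v = 8.795 km/s

From the circular-orbit relation v² = μ/r at r = 8717 km: μ = v²r = (6.762)² × 8717 = 3.98582×10^5 km³/s².
Transfer-ellipse semi-major axis a_t = (r₁ + r₂)/2 = (8717 + 47810)/2 = 28263.5 km.
The periapsis of the transfer ellipse is at r = 8717 km.
From the vis-viva equation, v = √[μ(2/r − 1/a_t)] = 8.795 km/s.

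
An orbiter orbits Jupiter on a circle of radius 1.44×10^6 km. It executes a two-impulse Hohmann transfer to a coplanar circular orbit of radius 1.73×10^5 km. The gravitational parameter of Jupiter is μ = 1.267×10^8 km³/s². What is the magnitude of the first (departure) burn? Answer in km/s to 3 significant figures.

Δv₁ = 5.04 km/s

Transfer-ellipse semi-major axis a_t = (r₁ + r₂)/2 = (1.440×10^6 + 1.730×10^5)/2 = 8.065×10^5 km.
Circular speed at r = 1.440×10^6 km: v_c = √(μ/r) = 9.380 km/s.
Vis-viva on the transfer ellipse at r = 1.440×10^6 km gives v_t = √[μ(2/r − 1/a_t)] = 4.344 km/s.
Δv₁ = |v_t − v_c| = |4.344 − 9.380| = 5.036 km/s.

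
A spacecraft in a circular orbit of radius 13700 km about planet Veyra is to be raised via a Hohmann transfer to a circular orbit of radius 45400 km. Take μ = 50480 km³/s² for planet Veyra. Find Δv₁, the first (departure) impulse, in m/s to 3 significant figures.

Δv₁ = 460 m/s

Semi-major axis of the transfer orbit: a_t = (13700 + 45400)/2 = 29550 km.
On the circular orbit at r = 13700 km, v_c = √(μ/r) = 1.919550 km/s.
Vis-viva on the transfer ellipse at r = 13700 km gives v_t = √[μ(2/r − 1/a_t)] = 2.379297 km/s.
Δv₁ = |v_t − v_c| = |2.379297 − 1.919550| = 0.4597 km/s.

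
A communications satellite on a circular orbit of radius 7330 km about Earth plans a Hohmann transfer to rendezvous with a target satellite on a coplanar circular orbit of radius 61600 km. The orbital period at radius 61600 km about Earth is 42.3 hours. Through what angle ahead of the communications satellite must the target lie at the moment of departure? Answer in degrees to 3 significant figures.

From Kepler's third law T² = 4π²r³/μ at r = 61600 km, T = 42.3 hours = 42.3 × 3600 s = 1.5228×10^5 s: μ = 4π²r³/T² = 3.97939×10^5 km³/s².
The Hohmann ellipse has a_t = (r₁ + r₂)/2 = 34465 km.
The half-period of the transfer ellipse is t = π√(a_t³/μ) = 31865 s.
Target angular speed ω₂ = √(μ/r₂³) = 4.1261×10^-5 rad/s.
Angle swept by the target during transfer: ω₂·t = 1.3148 rad = 75.33°.
The communications satellite traverses 180° on the transfer ellipse, so the target must lead by 180° − 75.33° = 105°.

φ = 105°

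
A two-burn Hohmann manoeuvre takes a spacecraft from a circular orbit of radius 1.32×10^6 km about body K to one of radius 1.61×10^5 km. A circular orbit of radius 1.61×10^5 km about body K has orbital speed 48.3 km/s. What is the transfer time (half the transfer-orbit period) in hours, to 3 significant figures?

From the circular-orbit relation v² = μ/r at r = 1.61×10^5 km: μ = v²r = (48.3)² × 1.61×10^5 = 3.75595×10^8 km³/s².
The Hohmann ellipse has a_t = (r₁ + r₂)/2 = 7.405×10^5 km.
Transfer time t = π√(a_t³/μ) = π√((7.405×10^5)³ / 3.75595×10^8) = 1.033×10^5 s.
Converting: 1.033×10^5 s ÷ 3600 s/hour = 28.7 hours.

t = 28.7 hours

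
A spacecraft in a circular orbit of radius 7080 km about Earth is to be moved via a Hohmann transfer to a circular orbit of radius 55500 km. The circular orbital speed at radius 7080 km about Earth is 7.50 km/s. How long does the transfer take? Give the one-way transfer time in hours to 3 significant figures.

From the circular-orbit relation v² = μ/r at r = 7080 km: μ = v²r = (7.50)² × 7080 = 3.98250×10^5 km³/s².
Transfer-ellipse semi-major axis a_t = (r₁ + r₂)/2 = (7080 + 55500)/2 = 31290 km.
By Kepler's third law the transfer-orbit period is T = 2π√(a_t³/μ), so t = T/2 = 27550 s.
Converting: 27550 s ÷ 3600 s/hour = 7.65 hours.

t = 7.65 hours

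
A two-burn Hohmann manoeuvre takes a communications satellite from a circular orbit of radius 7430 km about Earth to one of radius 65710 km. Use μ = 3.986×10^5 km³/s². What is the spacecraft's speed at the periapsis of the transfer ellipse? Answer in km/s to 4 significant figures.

v = 9.818 km/s

Semi-major axis of the transfer orbit: a_t = (7430 + 65710)/2 = 36570 km.
At periapsis, r = 7430 km.
From the vis-viva equation, v = √[μ(2/r − 1/a_t)] = 9.818 km/s.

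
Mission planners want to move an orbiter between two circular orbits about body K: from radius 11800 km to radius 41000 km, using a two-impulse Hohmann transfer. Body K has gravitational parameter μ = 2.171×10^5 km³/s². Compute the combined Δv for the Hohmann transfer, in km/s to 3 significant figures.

The Hohmann ellipse has a_t = (r₁ + r₂)/2 = 26400 km.
Circular speed at r₁: v₁ = √(μ/r₁) = √(2.171×10^5/11800) = 4.289 km/s.
Transfer-orbit speed at r₁ (vis-viva): v_p = √[μ(2/r₁ − 1/a_t)] = 5.345 km/s.
First burn Δv₁ = |v_p − v₁| = 1.056 km/s.
Circular speed at r₂: v₂ = √(μ/r₂) = 2.3011 km/s.
Transfer-orbit speed at r₂: v_a = √[μ(2/r₂ − 1/a_t)] = 1.5384 km/s.
Second burn Δv₂ = |v₂ − v_a| = 0.7627 km/s.
Δv = Δv₁ + Δv₂ = 1.056 + 0.7627 = 1.819 km/s.

Δv = 1.82 km/s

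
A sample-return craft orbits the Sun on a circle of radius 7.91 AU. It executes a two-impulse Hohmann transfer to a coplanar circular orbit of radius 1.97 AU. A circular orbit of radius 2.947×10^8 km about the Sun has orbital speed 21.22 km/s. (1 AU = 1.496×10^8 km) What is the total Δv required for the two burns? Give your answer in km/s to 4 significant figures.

Δv = 9.534 km/s

From the circular-orbit relation v² = μ/r at r = 2.947×10^8 km: μ = v²r = (21.22)² × 2.947×10^8 = 1.32700×10^11 km³/s².
In km: r₁ = 7.91 × 1.496×10^8 = 1.183336×10^9 km; r₂ = 1.97 × 1.496×10^8 = 2.94712×10^8 km.
The Hohmann ellipse has a_t = (r₁ + r₂)/2 = 7.39024×10^8 km.
At r₁ the circular-orbit speed is v₁ = √(μ/r₁) = 10.5896 km/s.
On the transfer ellipse at r₁, v² = μ(2/r − 1/a) gives v_a = √[μ(2/r₁ − 1/a_t)] = 6.68730 km/s.
First burn Δv₁ = |v_a − v₁| = 3.9023 km/s.
Circular speed at r₂: v₂ = √(μ/r₂) = 21.2196 km/s.
Transfer-orbit speed at r₂: v_p = √[μ(2/r₂ − 1/a_t)] = 26.8511 km/s.
Second burn Δv₂ = |v₂ − v_p| = 5.6315 km/s.
Δv = Δv₁ + Δv₂ = 3.9023 + 5.6315 = 9.534 km/s.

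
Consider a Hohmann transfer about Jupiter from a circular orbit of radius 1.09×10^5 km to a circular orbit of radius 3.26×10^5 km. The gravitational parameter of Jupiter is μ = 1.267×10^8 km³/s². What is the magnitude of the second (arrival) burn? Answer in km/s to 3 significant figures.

Δv₂ = 5.76 km/s

Transfer-ellipse semi-major axis a_t = (r₁ + r₂)/2 = (1.090×10^5 + 3.260×10^5)/2 = 2.175×10^5 km.
On the circular orbit at r = 3.260×10^5 km, v_c = √(μ/r) = 19.714 km/s.
Transfer-orbit speed at the same r (vis-viva, a = a_t): v_t = √[μ(2/r − 1/a_t)] = 13.956 km/s.
Δv₂ = |v_t − v_c| = |13.956 − 19.714| = 5.758 km/s.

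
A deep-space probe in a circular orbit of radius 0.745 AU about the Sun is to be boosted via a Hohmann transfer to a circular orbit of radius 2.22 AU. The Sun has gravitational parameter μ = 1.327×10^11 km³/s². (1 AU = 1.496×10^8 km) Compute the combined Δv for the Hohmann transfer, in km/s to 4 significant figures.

Δv = 13.54 km/s

In km: r₁ = 0.745 × 1.496×10^8 = 1.11452×10^8 km; r₂ = 2.22 × 1.496×10^8 = 3.32112×10^8 km.
Transfer-ellipse semi-major axis a_t = (r₁ + r₂)/2 = (1.11452×10^8 + 3.32112×10^8)/2 = 2.21782×10^8 km.
At r₁ the circular-orbit speed is v₁ = √(μ/r₁) = 34.506 km/s.
Transfer-orbit speed at r₁ (v² = μ(2/r − 1/a)): v_p = √[μ(2/r₁ − 1/a_t)] = 42.225 km/s.
First burn Δv₁ = |v_p − v₁| = 7.719 km/s.
At r₂, v₂ = √(μ/r₂) = 19.989 km/s.
Transfer-orbit speed at r₂: v_a = √[μ(2/r₂ − 1/a_t)] = 14.170 km/s.
Second burn Δv₂ = |v₂ − v_a| = 5.819 km/s.
Δv = Δv₁ + Δv₂ = 7.719 + 5.819 = 13.54 km/s.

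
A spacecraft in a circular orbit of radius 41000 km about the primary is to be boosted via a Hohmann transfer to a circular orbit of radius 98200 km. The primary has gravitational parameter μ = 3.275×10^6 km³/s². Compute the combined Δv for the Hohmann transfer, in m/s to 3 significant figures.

Δv = 3020 m/s

Transfer-ellipse semi-major axis a_t = (r₁ + r₂)/2 = (41000 + 98200)/2 = 69600 km.
Circular speed at r₁: v₁ = √(μ/r₁) = √(3.275×10^6/41000) = 8.937452 km/s.
Transfer-orbit speed at r₁ (vis-viva): v_p = √[μ(2/r₁ − 1/a_t)] = 10.61610 km/s.
First burn Δv₁ = |v_p − v₁| = 1.6786 km/s.
At r₂, v₂ = √(μ/r₂) = 5.7750 km/s.
Transfer-orbit speed at r₂: v_a = √[μ(2/r₂ − 1/a_t)] = 4.4324 km/s.
Second burn Δv₂ = |v₂ − v_a| = 1.3426 km/s.
Δv = Δv₁ + Δv₂ = 1.6786 + 1.3426 = 3.021 km/s.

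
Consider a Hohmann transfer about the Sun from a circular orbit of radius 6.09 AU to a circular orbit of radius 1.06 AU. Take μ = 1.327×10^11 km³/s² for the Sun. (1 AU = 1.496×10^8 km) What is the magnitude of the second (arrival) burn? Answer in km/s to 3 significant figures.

In km: r₁ = 6.09 × 1.496×10^8 = 9.11064×10^8 km; r₂ = 1.06 × 1.496×10^8 = 1.58576×10^8 km.
Semi-major axis of the transfer orbit: a_t = (9.11064×10^8 + 1.58576×10^8)/2 = 5.3482×10^8 km.
Circular speed at r = 1.58576×10^8 km: v_c = √(μ/r) = 28.928 km/s.
Transfer-orbit speed at the same r (vis-viva, a = a_t): v_t = √[μ(2/r − 1/a_t)] = 37.756 km/s.
Δv₂ = |v_t − v_c| = |37.756 − 28.928| = 8.828 km/s.

Δv₂ = 8.83 km/s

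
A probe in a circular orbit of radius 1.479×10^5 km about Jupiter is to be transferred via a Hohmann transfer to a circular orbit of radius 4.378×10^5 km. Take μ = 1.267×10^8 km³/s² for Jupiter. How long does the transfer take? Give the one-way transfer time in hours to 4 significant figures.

t = 12.29 hours

The Hohmann ellipse has a_t = (r₁ + r₂)/2 = 2.9285×10^5 km.
By Kepler's third law the transfer-orbit period is T = 2π√(a_t³/μ), so t = T/2 = 44230 s.
Converting: 44230 s ÷ 3600 s/hour = 12.29 hours.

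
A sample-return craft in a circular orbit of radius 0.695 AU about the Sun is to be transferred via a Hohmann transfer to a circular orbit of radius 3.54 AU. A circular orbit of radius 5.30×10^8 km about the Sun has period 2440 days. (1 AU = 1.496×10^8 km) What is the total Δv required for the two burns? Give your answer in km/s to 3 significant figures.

Δv = 17.2 km/s

From Kepler's third law T² = 4π²r³/μ at r = 5.30×10^8 km, T = 2440 days = 2440 × 86400 s = 2.10816×10^8 s: μ = 4π²r³/T² = 1.32245×10^11 km³/s².
In km: r₁ = 0.695 × 1.496×10^8 = 1.03972×10^8 km; r₂ = 3.54 × 1.496×10^8 = 5.29584×10^8 km.
Semi-major axis of the transfer orbit: a_t = (1.03972×10^8 + 5.29584×10^8)/2 = 3.16778×10^8 km.
Circular speed at r₁: v₁ = √(μ/r₁) = √(1.32245×10^11/1.03972×10^8) = 35.66 km/s.
Transfer-orbit speed at r₁ (vis-viva equation): v_p = √[μ(2/r₁ − 1/a_t)] = 46.11 km/s.
First burn Δv₁ = |v_p − v₁| = 10.45 km/s.
Circular speed at r₂: v₂ = √(μ/r₂) = 15.802 km/s.
Transfer-orbit speed at r₂: v_a = √[μ(2/r₂ − 1/a_t)] = 9.0532 km/s.
Second burn Δv₂ = |v₂ − v_a| = 6.749 km/s.
Total Δv = Δv₁ + Δv₂ = 17.20 km/s.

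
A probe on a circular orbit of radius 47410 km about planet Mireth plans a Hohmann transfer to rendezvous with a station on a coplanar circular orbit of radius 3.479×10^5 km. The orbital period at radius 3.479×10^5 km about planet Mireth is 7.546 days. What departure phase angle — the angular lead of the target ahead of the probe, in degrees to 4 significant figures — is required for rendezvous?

φ = 102.9°

From Kepler's third law T² = 4π²r³/μ at r = 3.479×10^5 km, T = 7.546 days = 7.546 × 86400 s = 6.519744×10^5 s: μ = 4π²r³/T² = 3.91077×10^6 km³/s².
The Hohmann ellipse has a_t = (r₁ + r₂)/2 = 1.97655×10^5 km.
The half-period of the transfer ellipse is t = π√(a_t³/μ) = 1.396×10^5 s.
The target's mean motion on its circular orbit is ω₂ = √(μ/r₂³) = 9.637×10^-6 rad/s.
Angle swept by the target during transfer: ω₂·t = 1.3453 rad = 77.08°.
Arrival is 180° from departure on the ellipse, so φ = 180° − 77.08° = 102.9°.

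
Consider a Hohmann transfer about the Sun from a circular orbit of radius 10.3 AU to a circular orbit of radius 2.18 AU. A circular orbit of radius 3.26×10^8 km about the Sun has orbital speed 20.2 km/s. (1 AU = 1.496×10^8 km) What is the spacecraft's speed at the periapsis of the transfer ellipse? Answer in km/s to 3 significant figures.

From the circular-orbit relation v² = μ/r at r = 3.26×10^8 km: μ = v²r = (20.2)² × 3.26×10^8 = 1.33021×10^11 km³/s².
In km: r₁ = 10.3 × 1.496×10^8 = 1.54088×10^9 km; r₂ = 2.18 × 1.496×10^8 = 3.26128×10^8 km.
Semi-major axis of the transfer orbit: a_t = (1.54088×10^9 + 3.26128×10^8)/2 = 9.33504×10^8 km.
The periapsis of the transfer ellipse is at r = 3.26128×10^8 km.
From the vis-viva equation, v = √[μ(2/r − 1/a_t)] = 25.95 km/s.

v = 25.9 km/s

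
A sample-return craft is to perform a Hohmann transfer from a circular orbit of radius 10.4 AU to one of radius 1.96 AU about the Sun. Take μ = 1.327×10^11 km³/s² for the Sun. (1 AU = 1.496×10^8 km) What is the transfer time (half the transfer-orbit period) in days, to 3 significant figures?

In km: r₁ = 10.4 × 1.496×10^8 = 1.55584×10^9 km; r₂ = 1.96 × 1.496×10^8 = 2.93216×10^8 km.
Semi-major axis of the transfer orbit: a_t = (1.55584×10^9 + 2.93216×10^8)/2 = 9.24528×10^8 km.
Half the transfer-orbit period gives t = π√(a_t³/μ) = 2.424×10^8 s.
Converting: 2.424×10^8 s ÷ 86400 s/day = 2810 days.

t = 2810 days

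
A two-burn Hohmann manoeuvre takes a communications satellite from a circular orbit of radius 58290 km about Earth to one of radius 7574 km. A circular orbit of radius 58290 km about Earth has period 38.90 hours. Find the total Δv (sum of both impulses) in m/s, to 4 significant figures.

From Kepler's third law T² = 4π²r³/μ at r = 58290 km, T = 38.90 hours = 38.90 × 3600 s = 1.4004×10^5 s: μ = 4π²r³/T² = 3.98692×10^5 km³/s².
Semi-major axis of the transfer orbit: a_t = (58290 + 7574)/2 = 32932 km.
Circular speed at r₁: v₁ = √(μ/r₁) = √(3.98692×10^5/58290) = 2.615 km/s.
On the transfer ellipse at r₁, vis-viva equation gives v_a = √[μ(2/r₁ − 1/a_t)] = 1.254 km/s.
First burn Δv₁ = |v_a − v₁| = 1.361 km/s.
Circular speed at r₂: v₂ = √(μ/r₂) = 7.2553 km/s.
Transfer-orbit speed at r₂: v_p = √[μ(2/r₂ − 1/a_t)] = 9.6526 km/s.
Second burn Δv₂ = |v₂ − v_p| = 2.397 km/s.
Δv = Δv₁ + Δv₂ = 1.361 + 2.397 = 3.758 km/s.

Δv = 3758 m/s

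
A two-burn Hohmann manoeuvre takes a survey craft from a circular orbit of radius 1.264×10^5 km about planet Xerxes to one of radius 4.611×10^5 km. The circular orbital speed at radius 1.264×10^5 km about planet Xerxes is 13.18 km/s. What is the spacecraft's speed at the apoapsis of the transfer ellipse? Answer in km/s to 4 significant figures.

From the circular-orbit relation v² = μ/r at r = 1.264×10^5 km: μ = v²r = (13.18)² × 1.264×10^5 = 2.19572×10^7 km³/s².
Transfer-ellipse semi-major axis a_t = (r₁ + r₂)/2 = (1.264×10^5 + 4.611×10^5)/2 = 2.9375×10^5 km.
At apoapsis, r = 4.611×10^5 km.
Vis-viva: v = √[μ(2/r − 1/a_t)] = √[2.19572×10^7 × (2/4.611×10^5 − 1/2.9375×10^5)] = 4.527 km/s.

v = 4.527 km/s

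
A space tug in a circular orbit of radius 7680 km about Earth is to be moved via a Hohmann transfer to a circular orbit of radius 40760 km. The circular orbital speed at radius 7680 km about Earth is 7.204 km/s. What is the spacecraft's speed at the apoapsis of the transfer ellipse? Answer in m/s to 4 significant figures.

v = 1761 m/s

From the circular-orbit relation v² = μ/r at r = 7680 km: μ = v²r = (7.204)² × 7680 = 3.98574×10^5 km³/s².
The Hohmann ellipse has a_t = (r₁ + r₂)/2 = 24220 km.
At apoapsis, r = 40760 km.
Applying v² = μ(2/r − 1/a_t): v = 1.761 km/s.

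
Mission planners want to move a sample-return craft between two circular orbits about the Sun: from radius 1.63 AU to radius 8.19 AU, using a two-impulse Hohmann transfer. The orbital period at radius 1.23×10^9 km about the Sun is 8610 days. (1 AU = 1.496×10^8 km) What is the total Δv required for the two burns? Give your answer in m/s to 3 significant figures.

Δv = 11200 m/s

From Kepler's third law T² = 4π²r³/μ at r = 1.23×10^9 km, T = 8610 days = 8610 × 86400 s = 7.43904×10^8 s: μ = 4π²r³/T² = 1.32752×10^11 km³/s².
In km: r₁ = 1.63 × 1.496×10^8 = 2.43848×10^8 km; r₂ = 8.19 × 1.496×10^8 = 1.225224×10^9 km.
The Hohmann ellipse has a_t = (r₁ + r₂)/2 = 7.34536×10^8 km.
Circular speed at r₁: v₁ = √(μ/r₁) = √(1.32752×10^11/2.43848×10^8) = 23.332 km/s.
On the transfer ellipse at r₁, vis-viva equation gives v_p = √[μ(2/r₁ − 1/a_t)] = 30.134 km/s.
First burn Δv₁ = |v_p − v₁| = 6.802 km/s.
Circular speed at r₂: v₂ = √(μ/r₂) = 10.409 km/s.
Transfer-orbit speed at r₂: v_a = √[μ(2/r₂ − 1/a_t)] = 5.9974 km/s.
Second burn Δv₂ = |v₂ − v_a| = 4.412 km/s.
Δv = Δv₁ + Δv₂ = 6.802 + 4.412 = 11.21 km/s.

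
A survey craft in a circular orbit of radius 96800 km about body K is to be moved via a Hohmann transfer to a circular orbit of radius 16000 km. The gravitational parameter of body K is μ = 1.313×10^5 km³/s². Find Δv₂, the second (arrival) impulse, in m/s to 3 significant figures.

The Hohmann ellipse has a_t = (r₁ + r₂)/2 = 56400 km.
Circular speed at r = 16000 km: v_c = √(μ/r) = 2.86466 km/s.
Vis-viva on the transfer ellipse at r = 16000 km gives v_t = √[μ(2/r − 1/a_t)] = 3.75293 km/s.
Δv₂ = |v_t − v_c| = |3.75293 − 2.86466| = 0.8883 km/s.

Δv₂ = 888 m/s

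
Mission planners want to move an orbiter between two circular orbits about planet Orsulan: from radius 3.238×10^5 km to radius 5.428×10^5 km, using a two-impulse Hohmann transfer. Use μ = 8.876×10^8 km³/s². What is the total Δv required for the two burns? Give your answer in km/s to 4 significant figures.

Δv = 11.72 km/s

The Hohmann ellipse has a_t = (r₁ + r₂)/2 = 4.333×10^5 km.
At r₁ the circular-orbit speed is v₁ = √(μ/r₁) = 52.3565 km/s.
On the transfer ellipse at r₁, vis-viva gives v_p = √[μ(2/r₁ − 1/a_t)] = 58.5998 km/s.
First burn Δv₁ = |v_p − v₁| = 6.243 km/s.
At r₂, v₂ = √(μ/r₂) = 40.438 km/s.
Transfer-orbit speed at r₂: v_a = √[μ(2/r₂ − 1/a_t)] = 34.957 km/s.
Second burn Δv₂ = |v₂ − v_a| = 5.481 km/s.
Total Δv = Δv₁ + Δv₂ = 11.72 km/s.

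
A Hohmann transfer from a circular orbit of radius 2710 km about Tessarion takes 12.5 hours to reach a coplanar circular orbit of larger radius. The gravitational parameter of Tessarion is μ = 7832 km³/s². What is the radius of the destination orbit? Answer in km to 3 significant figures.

Transfer time t = 12.5 hours = 45000 s, and t = π√(a_t³/μ).
So a_t = (μ t²/π²)^(1/3) = (7832 × (45000)² / π²)^(1/3) = 11713 km.
Since a_t = (r₁ + r₂)/2, r₂ = 2a_t − r₁ = 2×11713 − 2710 = 20716 km.

r₂ = 20700 km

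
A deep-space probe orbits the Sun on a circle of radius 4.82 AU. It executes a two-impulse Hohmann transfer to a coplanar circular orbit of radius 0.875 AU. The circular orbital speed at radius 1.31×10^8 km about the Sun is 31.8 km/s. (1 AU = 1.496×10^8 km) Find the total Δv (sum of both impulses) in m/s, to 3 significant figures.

From the circular-orbit relation v² = μ/r at r = 1.31×10^8 km: μ = v²r = (31.8)² × 1.31×10^8 = 1.32472×10^11 km³/s².
In km: r₁ = 4.82 × 1.496×10^8 = 7.21072×10^8 km; r₂ = 0.875 × 1.496×10^8 = 1.309×10^8 km.
Semi-major axis of the transfer orbit: a_t = (7.21072×10^8 + 1.309×10^8)/2 = 4.25986×10^8 km.
Circular speed at r₁: v₁ = √(μ/r₁) = √(1.32472×10^11/7.21072×10^8) = 13.5542 km/s.
Transfer-orbit speed at r₁ (vis-viva equation): v_a = √[μ(2/r₁ − 1/a_t)] = 7.51356 km/s.
First burn Δv₁ = |v_a − v₁| = 6.041 km/s.
Circular speed at r₂: v₂ = √(μ/r₂) = 31.812 km/s.
Transfer-orbit speed at r₂: v_p = √[μ(2/r₂ − 1/a_t)] = 41.389 km/s.
Second burn Δv₂ = |v₂ − v_p| = 9.577 km/s.
Δv = Δv₁ + Δv₂ = 6.041 + 9.577 = 15.62 km/s.

Δv = 15600 m/s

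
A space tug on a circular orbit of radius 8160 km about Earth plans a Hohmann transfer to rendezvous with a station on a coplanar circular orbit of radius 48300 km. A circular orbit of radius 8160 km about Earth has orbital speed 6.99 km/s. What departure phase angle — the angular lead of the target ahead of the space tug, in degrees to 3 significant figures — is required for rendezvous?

From the circular-orbit relation v² = μ/r at r = 8160 km: μ = v²r = (6.99)² × 8160 = 3.98698×10^5 km³/s².
The Hohmann ellipse has a_t = (r₁ + r₂)/2 = 28230 km.
Transfer time t = π√(a_t³/μ) = 23599 s.
Target angular speed ω₂ = √(μ/r₂³) = 5.9484×10^-5 rad/s.
Angle swept by the target during transfer: ω₂·t = 1.4038 rad = 80.43°.
Arrival is 180° from departure on the ellipse, so φ = 180° − 80.43° = 99.6°.

φ = 99.6°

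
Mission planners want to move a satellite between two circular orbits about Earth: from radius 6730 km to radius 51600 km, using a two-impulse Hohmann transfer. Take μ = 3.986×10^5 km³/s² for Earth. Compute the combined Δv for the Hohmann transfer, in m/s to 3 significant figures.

Δv = 3980 m/s

The Hohmann ellipse has a_t = (r₁ + r₂)/2 = 29165 km.
At r₁ the circular-orbit speed is v₁ = √(μ/r₁) = 7.6959 km/s.
Transfer-orbit speed at r₁ (vis-viva equation): v_p = √[μ(2/r₁ − 1/a_t)] = 10.237 km/s.
First burn Δv₁ = |v_p − v₁| = 2.541 km/s.
Circular speed at r₂: v₂ = √(μ/r₂) = 2.779 km/s.
Transfer-orbit speed at r₂: v_a = √[μ(2/r₂ − 1/a_t)] = 1.335 km/s.
Second burn Δv₂ = |v₂ − v_a| = 1.444 km/s.
Δv = Δv₁ + Δv₂ = 2.541 + 1.444 = 3.985 km/s.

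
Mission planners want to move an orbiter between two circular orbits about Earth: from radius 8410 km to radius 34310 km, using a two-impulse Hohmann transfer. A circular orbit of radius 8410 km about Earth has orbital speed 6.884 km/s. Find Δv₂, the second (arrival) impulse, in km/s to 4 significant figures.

From the circular-orbit relation v² = μ/r at r = 8410 km: μ = v²r = (6.884)² × 8410 = 3.98545×10^5 km³/s².
The Hohmann ellipse has a_t = (r₁ + r₂)/2 = 21360 km.
Circular speed at r = 34310 km: v_c = √(μ/r) = 3.4082 km/s.
Vis-viva on the transfer ellipse at r = 34310 km gives v_t = √[μ(2/r − 1/a_t)] = 2.1386 km/s.
Δv₂ = |v_t − v_c| = |2.1386 − 3.4082| = 1.270 km/s.

Δv₂ = 1.270 km/s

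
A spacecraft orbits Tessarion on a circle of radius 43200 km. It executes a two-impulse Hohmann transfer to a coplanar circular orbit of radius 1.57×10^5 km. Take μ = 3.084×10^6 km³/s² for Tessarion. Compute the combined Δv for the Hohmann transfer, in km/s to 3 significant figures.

Transfer-ellipse semi-major axis a_t = (r₁ + r₂)/2 = (43200 + 1.570×10^5)/2 = 1.001×10^5 km.
At r₁ the circular-orbit speed is v₁ = √(μ/r₁) = 8.44919 km/s.
On the transfer ellipse at r₁, v² = μ(2/r − 1/a) gives v_p = √[μ(2/r₁ − 1/a_t)] = 10.5815 km/s.
First burn Δv₁ = |v_p − v₁| = 2.1323 km/s.
At r₂, v₂ = √(μ/r₂) = 4.4321 km/s.
Transfer-orbit speed at r₂: v_a = √[μ(2/r₂ − 1/a_t)] = 2.9116 km/s.
Second burn Δv₂ = |v₂ − v_a| = 1.5205 km/s.
Total Δv = Δv₁ + Δv₂ = 3.653 km/s.

Δv = 3.65 km/s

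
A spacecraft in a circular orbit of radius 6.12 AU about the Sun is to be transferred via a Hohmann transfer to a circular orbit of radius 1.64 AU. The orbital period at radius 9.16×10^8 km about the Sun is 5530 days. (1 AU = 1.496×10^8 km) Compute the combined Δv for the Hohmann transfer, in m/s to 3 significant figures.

Δv = 10200 m/s

From Kepler's third law T² = 4π²r³/μ at r = 9.16×10^8 km, T = 5530 days = 5530 × 86400 s = 4.77792×10^8 s: μ = 4π²r³/T² = 1.32913×10^11 km³/s².
In km: r₁ = 6.12 × 1.496×10^8 = 9.15552×10^8 km; r₂ = 1.64 × 1.496×10^8 = 2.45344×10^8 km.
The Hohmann ellipse has a_t = (r₁ + r₂)/2 = 5.80448×10^8 km.
At r₁ the circular-orbit speed is v₁ = √(μ/r₁) = 12.0488 km/s.
Transfer-orbit speed at r₁ (vis-viva): v_a = √[μ(2/r₁ − 1/a_t)] = 7.83337 km/s.
First burn Δv₁ = |v_a − v₁| = 4.215 km/s.
At r₂, v₂ = √(μ/r₂) = 23.27536 km/s.
Transfer-orbit speed at r₂: v_p = √[μ(2/r₂ − 1/a_t)] = 29.23185 km/s.
Second burn Δv₂ = |v₂ − v_p| = 5.956 km/s.
Δv = Δv₁ + Δv₂ = 4.215 + 5.956 = 10.17 km/s.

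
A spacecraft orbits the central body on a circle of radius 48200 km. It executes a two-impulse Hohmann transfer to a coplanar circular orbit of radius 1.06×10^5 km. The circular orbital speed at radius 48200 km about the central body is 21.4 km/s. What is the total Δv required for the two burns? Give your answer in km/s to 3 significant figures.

Δv = 6.71 km/s

From the circular-orbit relation v² = μ/r at r = 48200 km: μ = v²r = (21.4)² × 48200 = 2.20737×10^7 km³/s².
The Hohmann ellipse has a_t = (r₁ + r₂)/2 = 77100 km.
At r₁ the circular-orbit speed is v₁ = √(μ/r₁) = 21.400 km/s.
Transfer-orbit speed at r₁ (v² = μ(2/r − 1/a)): v_p = √[μ(2/r₁ − 1/a_t)] = 25.092 km/s.
First burn Δv₁ = |v_p − v₁| = 3.692 km/s.
At r₂, v₂ = √(μ/r₂) = 14.431 km/s.
Transfer-orbit speed at r₂: v_a = √[μ(2/r₂ − 1/a_t)] = 11.410 km/s.
Second burn Δv₂ = |v₂ − v_a| = 3.021 km/s.
Δv = Δv₁ + Δv₂ = 3.692 + 3.021 = 6.713 km/s.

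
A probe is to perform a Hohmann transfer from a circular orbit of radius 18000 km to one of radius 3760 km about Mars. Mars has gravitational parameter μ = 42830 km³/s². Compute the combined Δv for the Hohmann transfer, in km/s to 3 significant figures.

Δv = 1.60 km/s

Transfer-ellipse semi-major axis a_t = (r₁ + r₂)/2 = (18000 + 3760)/2 = 10880 km.
Circular speed at r₁: v₁ = √(μ/r₁) = √(42830/18000) = 1.5425 km/s.
On the transfer ellipse at r₁, vis-viva equation gives v_a = √[μ(2/r₁ − 1/a_t)] = 0.90681 km/s.
First burn Δv₁ = |v_a − v₁| = 0.6357 km/s.
Circular speed at r₂: v₂ = √(μ/r₂) = 3.3750 km/s.
Transfer-orbit speed at r₂: v_p = √[μ(2/r₂ − 1/a_t)] = 4.3411 km/s.
Second burn Δv₂ = |v₂ − v_p| = 0.9661 km/s.
Δv = Δv₁ + Δv₂ = 0.6357 + 0.9661 = 1.602 km/s.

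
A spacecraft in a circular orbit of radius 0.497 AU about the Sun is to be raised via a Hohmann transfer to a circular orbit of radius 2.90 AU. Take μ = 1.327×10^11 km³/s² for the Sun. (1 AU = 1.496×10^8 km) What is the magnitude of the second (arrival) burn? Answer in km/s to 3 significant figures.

In km: r₁ = 0.497 × 1.496×10^8 = 7.43512×10^7 km; r₂ = 2.90 × 1.496×10^8 = 4.3384×10^8 km.
The Hohmann ellipse has a_t = (r₁ + r₂)/2 = 2.540956×10^8 km.
Circular speed at r = 4.3384×10^8 km: v_c = √(μ/r) = 17.49 km/s.
Vis-viva on the transfer ellipse at r = 4.3384×10^8 km gives v_t = √[μ(2/r − 1/a_t)] = 9.461 km/s.
Δv₂ = |v_t − v_c| = |9.461 − 17.49| = 8.029 km/s.

Δv₂ = 8.03 km/s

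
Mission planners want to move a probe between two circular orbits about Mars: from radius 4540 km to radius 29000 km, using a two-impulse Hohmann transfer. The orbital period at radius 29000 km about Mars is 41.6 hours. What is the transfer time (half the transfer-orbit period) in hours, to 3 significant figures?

t = 9.15 hours

From Kepler's third law T² = 4π²r³/μ at r = 29000 km, T = 41.6 hours = 41.6 × 3600 s = 1.4976×10^5 s: μ = 4π²r³/T² = 42930.1 km³/s².
The Hohmann ellipse has a_t = (r₁ + r₂)/2 = 16770 km.
By Kepler's third law the transfer-orbit period is T = 2π√(a_t³/μ), so t = T/2 = 32930 s.
Converting: 32930 s ÷ 3600 s/hour = 9.15 hours.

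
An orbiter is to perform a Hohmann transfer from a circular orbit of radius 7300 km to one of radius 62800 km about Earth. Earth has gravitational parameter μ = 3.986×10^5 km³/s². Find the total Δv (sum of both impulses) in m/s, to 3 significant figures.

Transfer-ellipse semi-major axis a_t = (r₁ + r₂)/2 = (7300 + 62800)/2 = 35050 km.
At r₁ the circular-orbit speed is v₁ = √(μ/r₁) = 7.3894 km/s.
Transfer-orbit speed at r₁ (vis-viva equation): v_p = √[μ(2/r₁ − 1/a_t)] = 9.8911 km/s.
First burn Δv₁ = |v_p − v₁| = 2.5017 km/s.
At r₂, v₂ = √(μ/r₂) = 2.5194 km/s.
Transfer-orbit speed at r₂: v_a = √[μ(2/r₂ − 1/a_t)] = 1.1498 km/s.
Second burn Δv₂ = |v₂ − v_a| = 1.3696 km/s.
Total Δv = Δv₁ + Δv₂ = 3.871 km/s.

Δv = 3870 m/s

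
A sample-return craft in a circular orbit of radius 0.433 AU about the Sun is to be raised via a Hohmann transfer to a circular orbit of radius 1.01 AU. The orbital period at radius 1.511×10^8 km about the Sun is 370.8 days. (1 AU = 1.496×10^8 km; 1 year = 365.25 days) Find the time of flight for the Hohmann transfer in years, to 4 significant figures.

From Kepler's third law T² = 4π²r³/μ at r = 1.511×10^8 km, T = 370.8 days = 370.8 × 86400 s = 3.203712×10^7 s: μ = 4π²r³/T² = 1.32692×10^11 km³/s².
In km: r₁ = 0.433 × 1.496×10^8 = 6.47768×10^7 km; r₂ = 1.01 × 1.496×10^8 = 1.51096×10^8 km.
The Hohmann ellipse has a_t = (r₁ + r₂)/2 = 1.079364×10^8 km.
Transfer time t = π√(a_t³/μ) = π√((1.079364×10^8)³ / 1.32692×10^11) = 9.671×10^6 s.
Converting: 9.671×10^6 s ÷ 3.15576×10^7 s/year (365.25 × 86400) = 0.3065 years.

t = 0.3065 years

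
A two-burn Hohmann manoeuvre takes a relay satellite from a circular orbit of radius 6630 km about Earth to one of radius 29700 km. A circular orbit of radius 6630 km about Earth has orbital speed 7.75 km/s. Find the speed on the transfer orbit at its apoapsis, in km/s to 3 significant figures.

From the circular-orbit relation v² = μ/r at r = 6630 km: μ = v²r = (7.75)² × 6630 = 3.98214×10^5 km³/s².
Transfer-ellipse semi-major axis a_t = (r₁ + r₂)/2 = (6630 + 29700)/2 = 18165 km.
The apoapsis of the transfer ellipse is at r = 29700 km.
Vis-viva: v = √[μ(2/r − 1/a_t)] = √[3.98214×10^5 × (2/29700 − 1/18165)] = 2.212 km/s.

v = 2.21 km/s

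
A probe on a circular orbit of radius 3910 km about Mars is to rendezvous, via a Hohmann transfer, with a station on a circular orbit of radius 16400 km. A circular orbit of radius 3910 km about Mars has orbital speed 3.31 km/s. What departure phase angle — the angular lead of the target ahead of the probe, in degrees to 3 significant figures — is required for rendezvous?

From the circular-orbit relation v² = μ/r at r = 3910 km: μ = v²r = (3.31)² × 3910 = 42838.4 km³/s².
Semi-major axis of the transfer orbit: a_t = (3910 + 16400)/2 = 10155 km.
The half-period of the transfer ellipse is t = π√(a_t³/μ) = 15532.9 s.
Target angular speed ω₂ = √(μ/r₂³) = 9.85486×10^-5 rad/s.
Angle swept by the target during transfer: ω₂·t = 1.53075 rad = 87.71°.
Arrival is 180° from departure on the ellipse, so φ = 180° − 87.71° = 92.3°.

φ = 92.3°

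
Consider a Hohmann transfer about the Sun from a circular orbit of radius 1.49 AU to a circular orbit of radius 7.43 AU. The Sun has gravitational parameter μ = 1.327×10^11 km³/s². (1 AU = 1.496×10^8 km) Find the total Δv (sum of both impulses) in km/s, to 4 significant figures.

Δv = 11.70 km/s

In km: r₁ = 1.49 × 1.496×10^8 = 2.22904×10^8 km; r₂ = 7.43 × 1.496×10^8 = 1.111528×10^9 km.
Semi-major axis of the transfer orbit: a_t = (2.22904×10^8 + 1.111528×10^9)/2 = 6.67216×10^8 km.
Circular speed at r₁: v₁ = √(μ/r₁) = √(1.327×10^11/2.22904×10^8) = 24.399 km/s.
On the transfer ellipse at r₁, vis-viva gives v_p = √[μ(2/r₁ − 1/a_t)] = 31.492 km/s.
First burn Δv₁ = |v_p − v₁| = 7.093 km/s.
Circular speed at r₂: v₂ = √(μ/r₂) = 10.926 km/s.
Transfer-orbit speed at r₂: v_a = √[μ(2/r₂ − 1/a_t)] = 6.3154 km/s.
Second burn Δv₂ = |v₂ − v_a| = 4.611 km/s.
Total Δv = Δv₁ + Δv₂ = 11.70 km/s.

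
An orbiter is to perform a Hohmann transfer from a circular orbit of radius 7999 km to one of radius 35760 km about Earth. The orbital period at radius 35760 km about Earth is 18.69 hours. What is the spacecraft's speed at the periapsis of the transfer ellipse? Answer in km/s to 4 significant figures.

v = 9.027 km/s

From Kepler's third law T² = 4π²r³/μ at r = 35760 km, T = 18.69 hours = 18.69 × 3600 s = 67284 s: μ = 4π²r³/T² = 3.98776×10^5 km³/s².
The Hohmann ellipse has a_t = (r₁ + r₂)/2 = 21879.5 km.
At periapsis, r = 7999 km.
Applying v² = μ(2/r − 1/a_t): v = 9.027 km/s.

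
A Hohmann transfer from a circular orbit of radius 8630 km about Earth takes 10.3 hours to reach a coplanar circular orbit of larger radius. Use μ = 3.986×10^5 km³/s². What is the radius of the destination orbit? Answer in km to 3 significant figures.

r₂ = 67700 km

Transfer time t = 10.3 hours = 37080 s, and t = π√(a_t³/μ).
So a_t = (μ t²/π²)^(1/3) = (3.986×10^5 × (37080)² / π²)^(1/3) = 38151 km.
Since a_t = (r₁ + r₂)/2, r₂ = 2a_t − r₁ = 2×38151 − 8630 = 67672 km.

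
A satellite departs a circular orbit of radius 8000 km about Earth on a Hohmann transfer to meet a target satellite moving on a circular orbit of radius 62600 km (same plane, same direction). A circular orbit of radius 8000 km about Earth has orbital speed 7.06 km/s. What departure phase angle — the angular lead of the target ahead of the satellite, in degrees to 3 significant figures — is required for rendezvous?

φ = 104°

From the circular-orbit relation v² = μ/r at r = 8000 km: μ = v²r = (7.06)² × 8000 = 3.98749×10^5 km³/s².
The Hohmann ellipse has a_t = (r₁ + r₂)/2 = 35300 km.
Transfer time t = π√(a_t³/μ) = 32996 s.
The target's mean motion on its circular orbit is ω₂ = √(μ/r₂³) = 4.0317×10^-5 rad/s.
Angle swept by the target during transfer: ω₂·t = 1.3303 rad = 76.22°.
The satellite traverses 180° on the transfer ellipse, so the target must lead by 180° − 76.22° = 104°.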